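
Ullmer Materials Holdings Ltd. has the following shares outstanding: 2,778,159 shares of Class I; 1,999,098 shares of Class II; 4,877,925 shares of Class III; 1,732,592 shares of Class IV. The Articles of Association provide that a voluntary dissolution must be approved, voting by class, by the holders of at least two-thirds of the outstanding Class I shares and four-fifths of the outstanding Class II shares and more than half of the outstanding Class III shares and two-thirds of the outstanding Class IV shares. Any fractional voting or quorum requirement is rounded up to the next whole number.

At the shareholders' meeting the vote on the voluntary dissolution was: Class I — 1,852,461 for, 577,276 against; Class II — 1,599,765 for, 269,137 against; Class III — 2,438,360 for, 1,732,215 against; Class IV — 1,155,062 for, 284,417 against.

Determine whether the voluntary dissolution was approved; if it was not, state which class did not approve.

Not approved — the Class III shares did not give the required vote.

Class I: 2/3 of 2778159 = 1852106; 1,852,106 required, 1,852,461 in favor — approved.
Class II: 4/5 of 1999098 = 1599278.40, rounded up to 1599279; 1,599,279 required, 1,599,765 in favor — approved.
Class III: a majority of 4877925 is 2438963; 2,438,963 required, 2,438,360 in favor — not approved.
Class IV: 2/3 of 1732592 = 1155061.33, rounded up to 1155062; 1,155,062 required, 1,155,062 in favor — approved.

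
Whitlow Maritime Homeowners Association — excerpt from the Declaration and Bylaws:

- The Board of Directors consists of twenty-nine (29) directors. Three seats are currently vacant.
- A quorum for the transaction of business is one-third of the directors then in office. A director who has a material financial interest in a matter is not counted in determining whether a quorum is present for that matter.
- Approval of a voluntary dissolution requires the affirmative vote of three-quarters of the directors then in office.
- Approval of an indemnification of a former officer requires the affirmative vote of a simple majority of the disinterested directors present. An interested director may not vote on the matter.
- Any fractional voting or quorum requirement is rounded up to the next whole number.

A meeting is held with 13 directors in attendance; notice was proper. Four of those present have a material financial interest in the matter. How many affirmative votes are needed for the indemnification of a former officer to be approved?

5

The indemnification of a former officer requires a majority of the disinterested directors present (13 − 4 = 9).
A majority of 9 is 5.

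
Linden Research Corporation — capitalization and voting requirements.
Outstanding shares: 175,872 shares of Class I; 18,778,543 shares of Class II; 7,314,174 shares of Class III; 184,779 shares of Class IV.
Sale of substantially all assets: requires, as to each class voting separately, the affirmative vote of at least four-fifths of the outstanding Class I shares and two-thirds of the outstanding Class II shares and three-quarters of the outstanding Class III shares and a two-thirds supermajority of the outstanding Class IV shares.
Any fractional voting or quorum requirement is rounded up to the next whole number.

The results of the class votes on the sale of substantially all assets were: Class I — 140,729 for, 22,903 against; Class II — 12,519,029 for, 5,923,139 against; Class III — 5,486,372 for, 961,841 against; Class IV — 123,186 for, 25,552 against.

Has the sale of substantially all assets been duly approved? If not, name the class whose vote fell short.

Approved — every class gave the required vote.

Class I: 4/5 of 175872 = 140697.60, rounded up to 140698; 140,698 required, 140,729 in favor — approved.
Class II: 2/3 of 18778543 = 12519028.67, rounded up to 12519029; 12,519,029 required, 12,519,029 in favor — approved.
Class III: 3/4 of 7314174 = 5485630.50, rounded up to 5485631; 5,485,631 required, 5,486,372 in favor — approved.
Class IV: 2/3 of 184779 = 123186; 123,186 required, 123,186 in favor — approved.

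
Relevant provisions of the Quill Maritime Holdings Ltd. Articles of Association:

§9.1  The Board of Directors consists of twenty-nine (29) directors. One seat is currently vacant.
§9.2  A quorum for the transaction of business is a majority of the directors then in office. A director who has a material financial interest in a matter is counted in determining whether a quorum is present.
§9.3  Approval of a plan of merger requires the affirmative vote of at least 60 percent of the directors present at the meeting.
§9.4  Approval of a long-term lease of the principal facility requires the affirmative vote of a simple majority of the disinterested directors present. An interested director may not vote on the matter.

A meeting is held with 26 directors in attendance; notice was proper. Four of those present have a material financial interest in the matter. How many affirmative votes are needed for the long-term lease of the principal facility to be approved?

12

The long-term lease of the principal facility requires a majority of the disinterested directors present (26 − 4 = 22).
A majority of 22 is 12.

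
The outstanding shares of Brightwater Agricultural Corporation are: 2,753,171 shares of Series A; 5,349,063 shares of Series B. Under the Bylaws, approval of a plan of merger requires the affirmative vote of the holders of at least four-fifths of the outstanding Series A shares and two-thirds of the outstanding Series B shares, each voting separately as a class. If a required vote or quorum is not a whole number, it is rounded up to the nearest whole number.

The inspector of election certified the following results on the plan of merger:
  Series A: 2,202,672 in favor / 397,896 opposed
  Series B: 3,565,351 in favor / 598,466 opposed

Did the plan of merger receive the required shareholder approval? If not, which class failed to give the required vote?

Series A: 4/5 of 2753171 = 2202536.80, rounded up to 2202537; 2,202,537 required, 2,202,672 in favor — approved.
Series B: 2/3 of 5349063 = 3566042; 3,566,042 required, 3,565,351 in favor — not approved.

Not approved — the Series B shares did not give the required vote.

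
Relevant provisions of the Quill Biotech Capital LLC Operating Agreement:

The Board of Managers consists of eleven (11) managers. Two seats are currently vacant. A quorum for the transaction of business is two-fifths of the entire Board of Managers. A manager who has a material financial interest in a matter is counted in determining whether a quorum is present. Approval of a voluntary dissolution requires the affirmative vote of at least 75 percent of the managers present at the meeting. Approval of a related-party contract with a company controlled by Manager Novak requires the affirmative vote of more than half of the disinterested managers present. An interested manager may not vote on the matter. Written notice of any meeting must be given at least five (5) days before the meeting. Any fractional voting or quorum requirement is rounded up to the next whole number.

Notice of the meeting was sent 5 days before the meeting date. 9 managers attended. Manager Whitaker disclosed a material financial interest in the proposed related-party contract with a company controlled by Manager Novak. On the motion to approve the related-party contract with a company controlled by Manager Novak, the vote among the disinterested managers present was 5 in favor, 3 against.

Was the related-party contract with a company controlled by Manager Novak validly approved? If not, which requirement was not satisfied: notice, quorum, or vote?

Valid — all requirements satisfied.

Notice: 5 days given; 5 required (5 ≥ 5). Satisfied.
Quorum: 9 present (interested managers count toward quorum); quorum is 5. Satisfied.
Vote: the related-party contract with a company controlled by Manager Novak requires a majority of the disinterested managers present (9 − 1 = 8). A majority of 8 is 5, so 5 affirmative votes are needed; 5 voted in favor. Satisfied.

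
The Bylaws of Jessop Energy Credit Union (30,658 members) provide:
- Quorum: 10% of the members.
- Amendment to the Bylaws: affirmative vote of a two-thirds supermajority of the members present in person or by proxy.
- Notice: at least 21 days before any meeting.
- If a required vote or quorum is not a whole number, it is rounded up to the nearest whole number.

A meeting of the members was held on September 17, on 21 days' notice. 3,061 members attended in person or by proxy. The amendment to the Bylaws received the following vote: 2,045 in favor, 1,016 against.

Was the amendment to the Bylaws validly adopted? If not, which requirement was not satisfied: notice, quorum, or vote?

Invalid — quorum requirement not satisfied.

Notice: 21 days given; 21 required. Satisfied.
Quorum: 10% of 30,658 = 3,065.80, rounded up to 3,066; 3,061 present. Not satisfied.
Vote: requires two-thirds of those present (3,061); 2/3 of 3061 = 2040.67, rounded up to 2041, so 2,041 needed; 2,045 in favor. Satisfied.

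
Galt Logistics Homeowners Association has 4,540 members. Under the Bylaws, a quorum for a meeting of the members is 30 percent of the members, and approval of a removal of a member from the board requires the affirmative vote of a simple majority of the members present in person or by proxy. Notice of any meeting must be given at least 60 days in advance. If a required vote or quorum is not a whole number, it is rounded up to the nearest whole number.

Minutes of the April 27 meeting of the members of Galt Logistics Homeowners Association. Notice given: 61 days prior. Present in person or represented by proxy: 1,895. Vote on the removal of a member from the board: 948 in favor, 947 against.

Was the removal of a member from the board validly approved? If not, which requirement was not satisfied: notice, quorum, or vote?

Notice: 61 days given; 60 required. Satisfied.
Quorum: 30% of 4,540 = 1,362; 1,895 present. Satisfied.
Vote: requires a majority of those present (1,895); a majority of 1895 is 948, so 948 needed; 948 in favor. Satisfied.

Valid — all requirements satisfied.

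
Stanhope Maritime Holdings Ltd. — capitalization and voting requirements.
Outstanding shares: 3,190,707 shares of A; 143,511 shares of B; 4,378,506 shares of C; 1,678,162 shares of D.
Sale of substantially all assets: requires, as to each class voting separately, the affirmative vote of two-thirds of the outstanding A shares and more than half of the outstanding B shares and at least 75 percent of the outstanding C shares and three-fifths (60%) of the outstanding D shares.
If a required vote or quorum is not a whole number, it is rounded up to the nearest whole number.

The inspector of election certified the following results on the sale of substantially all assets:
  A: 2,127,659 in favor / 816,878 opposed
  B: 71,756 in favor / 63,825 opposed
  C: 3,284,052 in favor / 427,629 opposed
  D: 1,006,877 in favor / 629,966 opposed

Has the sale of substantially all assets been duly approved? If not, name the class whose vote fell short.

A: 2/3 of 3190707 = 2127138; 2,127,138 required, 2,127,659 in favor — approved.
B: a majority of 143511 is 71756; 71,756 required, 71,756 in favor — approved.
C: 3/4 of 4378506 = 3283879.50, rounded up to 3283880; 3,283,880 required, 3,284,052 in favor — approved.
D: 3/5 of 1678162 = 1006897.20, rounded up to 1006898; 1,006,898 required, 1,006,877 in favor — not approved.

Not approved — the D shares did not give the required vote.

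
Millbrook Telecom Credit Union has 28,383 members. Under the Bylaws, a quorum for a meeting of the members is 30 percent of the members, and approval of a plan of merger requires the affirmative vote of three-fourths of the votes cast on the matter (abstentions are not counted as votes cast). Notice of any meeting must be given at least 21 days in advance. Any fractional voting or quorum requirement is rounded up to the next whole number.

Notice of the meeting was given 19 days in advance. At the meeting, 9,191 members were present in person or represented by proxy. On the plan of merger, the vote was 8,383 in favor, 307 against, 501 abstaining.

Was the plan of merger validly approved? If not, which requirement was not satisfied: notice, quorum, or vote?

Notice: 19 days given; 21 required. Not satisfied.
Quorum: 30% of 28,383 = 8,514.90, rounded up to 8,515; 9,191 present. Satisfied.
Vote: requires three-fourths of the votes cast (9,191 − 501 abstaining = 8,690); 3/4 of 8690 = 6517.50, rounded up to 6518, so 6,518 needed; 8,383 in favor. Satisfied.

Invalid — notice requirement not satisfied.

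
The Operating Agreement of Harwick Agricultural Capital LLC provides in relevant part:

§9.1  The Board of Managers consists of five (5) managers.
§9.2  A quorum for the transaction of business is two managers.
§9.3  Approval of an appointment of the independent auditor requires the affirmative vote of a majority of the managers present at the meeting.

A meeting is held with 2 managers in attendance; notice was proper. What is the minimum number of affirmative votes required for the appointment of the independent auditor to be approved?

2

The appointment of the independent auditor requires a majority of the managers present (2).
A majority of 2 is 2.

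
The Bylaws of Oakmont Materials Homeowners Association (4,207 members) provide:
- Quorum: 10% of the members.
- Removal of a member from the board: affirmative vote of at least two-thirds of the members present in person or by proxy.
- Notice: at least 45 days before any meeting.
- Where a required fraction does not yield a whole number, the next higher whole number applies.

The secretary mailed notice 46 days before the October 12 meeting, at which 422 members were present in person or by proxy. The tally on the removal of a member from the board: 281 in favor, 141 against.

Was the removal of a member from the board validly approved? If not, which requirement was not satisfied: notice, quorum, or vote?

Notice: 46 days given; 45 required. Satisfied.
Quorum: 10% of 4,207 = 420.70, rounded up to 421; 422 present. Satisfied.
Vote: requires two-thirds of those present (422); 2/3 of 422 = 281.33, rounded up to 282, so 282 needed; 281 in favor. Not satisfied.

Invalid — vote requirement not satisfied.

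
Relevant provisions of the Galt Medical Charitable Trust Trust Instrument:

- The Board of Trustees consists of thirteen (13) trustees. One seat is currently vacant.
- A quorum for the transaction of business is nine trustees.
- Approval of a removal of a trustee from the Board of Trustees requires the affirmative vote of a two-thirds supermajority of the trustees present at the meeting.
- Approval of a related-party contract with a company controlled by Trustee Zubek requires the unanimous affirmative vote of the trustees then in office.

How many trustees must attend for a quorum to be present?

9

The quorum is fixed at 9.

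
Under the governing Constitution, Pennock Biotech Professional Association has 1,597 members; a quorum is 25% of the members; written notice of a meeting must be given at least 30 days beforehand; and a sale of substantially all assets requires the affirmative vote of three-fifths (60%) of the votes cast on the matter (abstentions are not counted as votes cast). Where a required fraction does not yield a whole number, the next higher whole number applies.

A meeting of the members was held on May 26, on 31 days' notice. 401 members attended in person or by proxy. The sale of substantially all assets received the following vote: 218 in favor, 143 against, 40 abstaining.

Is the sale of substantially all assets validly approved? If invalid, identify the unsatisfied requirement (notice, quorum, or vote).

Notice: 31 days given; 30 required. Satisfied.
Quorum: 25% of 1,597 = 399.25, rounded up to 400; 401 present. Satisfied.
Vote: requires three-fifths of the votes cast (401 − 40 abstaining = 361); 3/5 of 361 = 216.60, rounded up to 217, so 217 needed; 218 in favor. Satisfied.

Valid — all requirements satisfied.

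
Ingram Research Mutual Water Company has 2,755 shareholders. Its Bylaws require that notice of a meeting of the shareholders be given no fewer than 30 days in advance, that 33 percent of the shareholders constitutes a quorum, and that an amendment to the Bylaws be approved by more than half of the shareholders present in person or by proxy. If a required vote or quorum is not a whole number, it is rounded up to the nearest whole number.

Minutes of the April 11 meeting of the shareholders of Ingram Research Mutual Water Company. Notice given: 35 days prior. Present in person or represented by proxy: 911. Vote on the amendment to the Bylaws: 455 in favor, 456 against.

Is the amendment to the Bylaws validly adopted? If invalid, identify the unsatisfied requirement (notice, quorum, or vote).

Invalid — vote requirement not satisfied.

Notice: 35 days given; 30 required. Satisfied.
Quorum: 33% of 2,755 = 909.15, rounded up to 910; 911 present. Satisfied.
Vote: requires a majority of those present (911); a majority of 911 is 456, so 456 needed; 455 in favor. Not satisfied.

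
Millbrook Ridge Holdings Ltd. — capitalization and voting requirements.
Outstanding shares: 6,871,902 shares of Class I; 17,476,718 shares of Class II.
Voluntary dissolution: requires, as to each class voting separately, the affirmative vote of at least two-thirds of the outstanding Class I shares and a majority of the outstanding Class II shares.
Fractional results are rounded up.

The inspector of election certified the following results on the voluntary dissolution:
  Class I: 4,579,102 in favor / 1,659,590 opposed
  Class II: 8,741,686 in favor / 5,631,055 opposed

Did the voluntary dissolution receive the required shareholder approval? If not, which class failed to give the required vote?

Not approved — the Class I shares did not give the required vote.

Class I: 2/3 of 6871902 = 4581268; 4,581,268 required, 4,579,102 in favor — not approved.
Class II: a majority of 17476718 is 8738360; 8,738,360 required, 8,741,686 in favor — approved.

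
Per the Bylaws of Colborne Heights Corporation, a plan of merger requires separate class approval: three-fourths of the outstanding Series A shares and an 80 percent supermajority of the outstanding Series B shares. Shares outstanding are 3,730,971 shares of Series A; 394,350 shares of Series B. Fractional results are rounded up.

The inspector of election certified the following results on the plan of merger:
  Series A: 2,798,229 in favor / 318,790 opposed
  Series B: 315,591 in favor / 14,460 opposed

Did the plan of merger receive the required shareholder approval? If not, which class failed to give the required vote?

Series A: 3/4 of 3730971 = 2798228.25, rounded up to 2798229; 2,798,229 required, 2,798,229 in favor — approved.
Series B: 4/5 of 394350 = 315480; 315,480 required, 315,591 in favor — approved.

Approved — every class gave the required vote.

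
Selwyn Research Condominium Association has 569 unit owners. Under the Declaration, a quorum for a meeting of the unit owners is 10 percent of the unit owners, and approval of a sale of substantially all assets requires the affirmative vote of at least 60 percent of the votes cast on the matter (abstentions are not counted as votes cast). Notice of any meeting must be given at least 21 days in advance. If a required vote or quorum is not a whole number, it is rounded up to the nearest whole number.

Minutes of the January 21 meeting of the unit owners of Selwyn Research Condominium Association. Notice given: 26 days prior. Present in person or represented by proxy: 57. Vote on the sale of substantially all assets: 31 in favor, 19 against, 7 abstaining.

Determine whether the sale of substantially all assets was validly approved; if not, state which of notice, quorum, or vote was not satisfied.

Notice: 26 days given; 21 required. Satisfied.
Quorum: 10% of 569 = 56.90, rounded up to 57; 57 present. Satisfied.
Vote: requires three-fifths of the votes cast (57 − 7 abstaining = 50); 3/5 of 50 = 30, so 30 needed; 31 in favor. Satisfied.

Valid — all requirements satisfied.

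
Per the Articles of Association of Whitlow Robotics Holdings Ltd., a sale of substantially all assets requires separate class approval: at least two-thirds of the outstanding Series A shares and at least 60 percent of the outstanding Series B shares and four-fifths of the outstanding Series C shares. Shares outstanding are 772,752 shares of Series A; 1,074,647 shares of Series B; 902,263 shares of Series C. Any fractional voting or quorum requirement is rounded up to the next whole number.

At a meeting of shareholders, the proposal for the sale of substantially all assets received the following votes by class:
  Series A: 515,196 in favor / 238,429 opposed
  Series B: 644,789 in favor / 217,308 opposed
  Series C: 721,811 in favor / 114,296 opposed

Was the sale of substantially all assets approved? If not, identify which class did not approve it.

Series A: 2/3 of 772752 = 515168; 515,168 required, 515,196 in favor — approved.
Series B: 3/5 of 1074647 = 644788.20, rounded up to 644789; 644,789 required, 644,789 in favor — approved.
Series C: 4/5 of 902263 = 721810.40, rounded up to 721811; 721,811 required, 721,811 in favor — approved.

Approved — every class gave the required vote.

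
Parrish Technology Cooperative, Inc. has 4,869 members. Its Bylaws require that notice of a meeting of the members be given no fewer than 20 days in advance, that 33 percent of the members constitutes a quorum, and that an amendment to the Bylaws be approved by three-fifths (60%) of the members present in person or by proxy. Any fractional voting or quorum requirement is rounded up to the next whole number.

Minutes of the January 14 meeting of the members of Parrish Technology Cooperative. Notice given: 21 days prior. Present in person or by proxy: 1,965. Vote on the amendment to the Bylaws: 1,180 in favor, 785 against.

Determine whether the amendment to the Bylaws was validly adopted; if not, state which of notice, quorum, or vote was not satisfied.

Valid — all requirements satisfied.

Notice: 21 days given; 20 required. Satisfied.
Quorum: 33% of 4,869 = 1,606.77, rounded up to 1,607; 1,965 present. Satisfied.
Vote: requires three-fifths of those present (1,965); 3/5 of 1965 = 1179, so 1,179 needed; 1,180 in favor. Satisfied.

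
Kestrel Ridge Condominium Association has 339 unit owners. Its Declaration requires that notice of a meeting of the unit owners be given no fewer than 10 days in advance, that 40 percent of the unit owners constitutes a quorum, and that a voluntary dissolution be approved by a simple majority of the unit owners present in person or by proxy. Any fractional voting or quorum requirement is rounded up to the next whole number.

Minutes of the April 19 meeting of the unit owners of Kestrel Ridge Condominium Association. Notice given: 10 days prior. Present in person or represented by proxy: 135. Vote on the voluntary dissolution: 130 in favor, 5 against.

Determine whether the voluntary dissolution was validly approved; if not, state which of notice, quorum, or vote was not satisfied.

Notice: 10 days given; 10 required. Satisfied.
Quorum: 40% of 339 = 135.60, rounded up to 136; 135 present. Not satisfied.
Vote: requires a majority of those present (135); a majority of 135 is 68, so 68 needed; 130 in favor. Satisfied.

Invalid — quorum requirement not satisfied.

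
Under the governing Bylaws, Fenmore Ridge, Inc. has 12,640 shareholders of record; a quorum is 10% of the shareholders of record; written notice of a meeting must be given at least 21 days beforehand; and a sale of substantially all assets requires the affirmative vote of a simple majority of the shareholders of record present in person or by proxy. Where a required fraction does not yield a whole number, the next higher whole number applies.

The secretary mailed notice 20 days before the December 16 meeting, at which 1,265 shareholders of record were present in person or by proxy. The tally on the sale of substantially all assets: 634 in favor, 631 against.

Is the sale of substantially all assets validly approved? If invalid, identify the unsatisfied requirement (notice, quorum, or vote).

Notice: 20 days given; 21 required. Not satisfied.
Quorum: 10% of 12,640 = 1,264; 1,265 present. Satisfied.
Vote: requires a majority of those present (1,265); a majority of 1265 is 633, so 633 needed; 634 in favor. Satisfied.

Invalid — notice requirement not satisfied.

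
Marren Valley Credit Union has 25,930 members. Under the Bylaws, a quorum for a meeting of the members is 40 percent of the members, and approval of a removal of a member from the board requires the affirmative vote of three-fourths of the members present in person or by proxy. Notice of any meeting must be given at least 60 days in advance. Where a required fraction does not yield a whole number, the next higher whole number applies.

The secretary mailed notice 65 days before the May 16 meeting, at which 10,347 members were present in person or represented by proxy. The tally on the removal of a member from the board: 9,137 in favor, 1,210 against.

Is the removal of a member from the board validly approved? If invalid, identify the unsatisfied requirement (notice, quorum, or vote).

Notice: 65 days given; 60 required. Satisfied.
Quorum: 40% of 25,930 = 10,372; 10,347 present. Not satisfied.
Vote: requires three-fourths of those present (10,347); 3/4 of 10347 = 7760.25, rounded up to 7761, so 7,761 needed; 9,137 in favor. Satisfied.

Invalid — quorum requirement not satisfied.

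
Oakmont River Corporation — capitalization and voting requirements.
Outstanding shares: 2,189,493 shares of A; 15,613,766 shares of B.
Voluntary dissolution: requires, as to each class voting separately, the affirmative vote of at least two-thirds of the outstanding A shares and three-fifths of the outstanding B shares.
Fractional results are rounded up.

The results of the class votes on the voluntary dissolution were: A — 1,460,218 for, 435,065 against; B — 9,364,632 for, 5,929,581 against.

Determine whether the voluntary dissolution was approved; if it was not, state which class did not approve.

A: 2/3 of 2189493 = 1459662; 1,459,662 required, 1,460,218 in favor — approved.
B: 3/5 of 15613766 = 9368259.60, rounded up to 9368260; 9,368,260 required, 9,364,632 in favor — not approved.

Not approved — the B shares did not give the required vote.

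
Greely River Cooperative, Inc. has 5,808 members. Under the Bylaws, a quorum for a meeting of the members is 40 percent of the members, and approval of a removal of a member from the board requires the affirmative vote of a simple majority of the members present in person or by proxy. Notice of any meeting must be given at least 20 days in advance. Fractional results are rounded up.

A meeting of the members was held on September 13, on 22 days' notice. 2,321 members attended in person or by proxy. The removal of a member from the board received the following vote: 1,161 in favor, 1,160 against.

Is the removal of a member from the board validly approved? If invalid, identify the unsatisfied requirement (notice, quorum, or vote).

Invalid — quorum requirement not satisfied.

Notice: 22 days given; 20 required. Satisfied.
Quorum: 40% of 5,808 = 2,323.20, rounded up to 2,324; 2,321 present. Not satisfied.
Vote: requires a majority of those present (2,321); a majority of 2321 is 1161, so 1,161 needed; 1,161 in favor. Satisfied.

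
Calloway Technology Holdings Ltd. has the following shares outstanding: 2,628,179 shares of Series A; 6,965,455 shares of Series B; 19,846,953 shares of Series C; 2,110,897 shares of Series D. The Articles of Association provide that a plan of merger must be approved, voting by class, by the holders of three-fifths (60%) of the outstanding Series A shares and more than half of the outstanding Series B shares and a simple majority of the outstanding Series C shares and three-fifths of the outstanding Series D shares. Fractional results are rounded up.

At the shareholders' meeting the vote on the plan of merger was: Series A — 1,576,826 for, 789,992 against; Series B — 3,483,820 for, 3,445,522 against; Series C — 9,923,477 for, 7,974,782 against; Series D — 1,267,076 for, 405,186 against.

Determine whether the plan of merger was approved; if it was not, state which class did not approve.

Not approved — the Series A shares did not give the required vote.

Series A: 3/5 of 2628179 = 1576907.40, rounded up to 1576908; 1,576,908 required, 1,576,826 in favor — not approved.
Series B: a majority of 6965455 is 3482728; 3,482,728 required, 3,483,820 in favor — approved.
Series C: a majority of 19846953 is 9923477; 9,923,477 required, 9,923,477 in favor — approved.
Series D: 3/5 of 2110897 = 1266538.20, rounded up to 1266539; 1,266,539 required, 1,267,076 in favor — approved.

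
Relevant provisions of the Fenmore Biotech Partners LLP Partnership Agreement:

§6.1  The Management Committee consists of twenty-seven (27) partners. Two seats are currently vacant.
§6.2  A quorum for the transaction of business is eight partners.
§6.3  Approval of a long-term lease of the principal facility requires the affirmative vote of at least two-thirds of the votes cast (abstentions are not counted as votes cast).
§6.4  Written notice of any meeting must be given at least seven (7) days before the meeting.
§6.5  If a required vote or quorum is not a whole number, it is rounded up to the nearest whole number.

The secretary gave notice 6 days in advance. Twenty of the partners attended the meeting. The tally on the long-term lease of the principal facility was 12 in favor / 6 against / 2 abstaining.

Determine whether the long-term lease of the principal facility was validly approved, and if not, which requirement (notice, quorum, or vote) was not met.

Notice: 6 days given; 7 required (6 < 7). Not satisfied.
Quorum: 20 present; quorum is 8. Satisfied.
Vote: the long-term lease of the principal facility requires two-thirds of the votes cast (20 present − 2 abstaining = 18). 2/3 of 18 = 12, so 12 affirmative votes are needed; 12 voted in favor. Satisfied.

Invalid — notice requirement not satisfied.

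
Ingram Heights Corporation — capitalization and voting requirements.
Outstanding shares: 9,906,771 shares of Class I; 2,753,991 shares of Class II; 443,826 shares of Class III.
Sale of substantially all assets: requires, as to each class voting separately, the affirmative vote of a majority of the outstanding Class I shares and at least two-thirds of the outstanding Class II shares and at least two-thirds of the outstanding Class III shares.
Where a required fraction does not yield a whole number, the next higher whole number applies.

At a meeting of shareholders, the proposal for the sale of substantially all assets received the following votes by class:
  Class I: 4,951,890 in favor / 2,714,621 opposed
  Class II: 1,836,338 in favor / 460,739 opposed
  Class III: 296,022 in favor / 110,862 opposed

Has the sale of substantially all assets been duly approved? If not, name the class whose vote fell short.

Class I: a majority of 9906771 is 4953386; 4,953,386 required, 4,951,890 in favor — not approved.
Class II: 2/3 of 2753991 = 1835994; 1,835,994 required, 1,836,338 in favor — approved.
Class III: 2/3 of 443826 = 295884; 295,884 required, 296,022 in favor — approved.

Not approved — the Class I shares did not give the required vote.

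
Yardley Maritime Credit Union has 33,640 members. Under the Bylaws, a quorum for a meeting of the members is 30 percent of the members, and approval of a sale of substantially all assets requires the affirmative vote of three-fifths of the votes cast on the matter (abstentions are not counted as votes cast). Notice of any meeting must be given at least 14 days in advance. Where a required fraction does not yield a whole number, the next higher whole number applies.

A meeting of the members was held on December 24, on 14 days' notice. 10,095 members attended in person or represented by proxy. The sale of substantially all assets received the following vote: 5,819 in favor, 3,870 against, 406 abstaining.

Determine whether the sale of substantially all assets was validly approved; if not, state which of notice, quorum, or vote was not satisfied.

Valid — all requirements satisfied.

Notice: 14 days given; 14 required. Satisfied.
Quorum: 30% of 33,640 = 10,092; 10,095 present. Satisfied.
Vote: requires three-fifths of the votes cast (10,095 − 406 abstaining = 9,689); 3/5 of 9689 = 5813.40, rounded up to 5814, so 5,814 needed; 5,819 in favor. Satisfied.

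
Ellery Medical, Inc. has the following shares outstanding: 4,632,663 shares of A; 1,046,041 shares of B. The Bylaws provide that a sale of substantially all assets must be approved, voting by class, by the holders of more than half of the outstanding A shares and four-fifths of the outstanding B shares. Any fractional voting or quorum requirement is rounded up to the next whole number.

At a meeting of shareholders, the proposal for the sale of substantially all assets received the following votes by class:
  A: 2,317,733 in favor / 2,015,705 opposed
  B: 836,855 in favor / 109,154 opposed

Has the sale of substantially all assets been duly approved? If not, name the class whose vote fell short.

A: a majority of 4632663 is 2316332; 2,316,332 required, 2,317,733 in favor — approved.
B: 4/5 of 1046041 = 836832.80, rounded up to 836833; 836,833 required, 836,855 in favor — approved.

Approved — every class gave the required vote.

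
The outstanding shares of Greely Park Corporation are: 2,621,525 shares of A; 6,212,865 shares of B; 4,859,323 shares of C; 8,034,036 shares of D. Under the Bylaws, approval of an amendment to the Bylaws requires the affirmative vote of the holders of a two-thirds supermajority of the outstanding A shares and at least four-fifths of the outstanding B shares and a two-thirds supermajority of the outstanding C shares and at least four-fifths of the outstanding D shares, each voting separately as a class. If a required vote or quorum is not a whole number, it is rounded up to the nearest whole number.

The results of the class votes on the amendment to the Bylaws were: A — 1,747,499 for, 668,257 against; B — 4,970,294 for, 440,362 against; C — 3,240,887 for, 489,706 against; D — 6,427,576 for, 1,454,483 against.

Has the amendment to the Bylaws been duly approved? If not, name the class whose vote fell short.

Not approved — the A shares did not give the required vote.

A: 2/3 of 2621525 = 1747683.33, rounded up to 1747684; 1,747,684 required, 1,747,499 in favor — not approved.
B: 4/5 of 6212865 = 4970292; 4,970,292 required, 4,970,294 in favor — approved.
C: 2/3 of 4859323 = 3239548.67, rounded up to 3239549; 3,239,549 required, 3,240,887 in favor — approved.
D: 4/5 of 8034036 = 6427228.80, rounded up to 6427229; 6,427,229 required, 6,427,576 in favor — approved.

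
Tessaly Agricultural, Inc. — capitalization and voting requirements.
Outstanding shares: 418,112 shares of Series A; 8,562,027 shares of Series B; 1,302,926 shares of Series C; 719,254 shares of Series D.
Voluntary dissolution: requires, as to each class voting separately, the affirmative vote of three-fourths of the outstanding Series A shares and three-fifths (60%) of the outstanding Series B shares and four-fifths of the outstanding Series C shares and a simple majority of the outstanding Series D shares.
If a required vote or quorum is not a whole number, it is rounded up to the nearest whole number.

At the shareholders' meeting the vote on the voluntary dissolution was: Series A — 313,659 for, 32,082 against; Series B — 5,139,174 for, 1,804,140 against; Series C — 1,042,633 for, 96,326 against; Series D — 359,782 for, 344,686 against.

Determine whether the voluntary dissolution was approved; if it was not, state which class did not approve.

Series A: 3/4 of 418112 = 313584; 313,584 required, 313,659 in favor — approved.
Series B: 3/5 of 8562027 = 5137216.20, rounded up to 5137217; 5,137,217 required, 5,139,174 in favor — approved.
Series C: 4/5 of 1302926 = 1042340.80, rounded up to 1042341; 1,042,341 required, 1,042,633 in favor — approved.
Series D: a majority of 719254 is 359628; 359,628 required, 359,782 in favor — approved.

Approved — every class gave the required vote.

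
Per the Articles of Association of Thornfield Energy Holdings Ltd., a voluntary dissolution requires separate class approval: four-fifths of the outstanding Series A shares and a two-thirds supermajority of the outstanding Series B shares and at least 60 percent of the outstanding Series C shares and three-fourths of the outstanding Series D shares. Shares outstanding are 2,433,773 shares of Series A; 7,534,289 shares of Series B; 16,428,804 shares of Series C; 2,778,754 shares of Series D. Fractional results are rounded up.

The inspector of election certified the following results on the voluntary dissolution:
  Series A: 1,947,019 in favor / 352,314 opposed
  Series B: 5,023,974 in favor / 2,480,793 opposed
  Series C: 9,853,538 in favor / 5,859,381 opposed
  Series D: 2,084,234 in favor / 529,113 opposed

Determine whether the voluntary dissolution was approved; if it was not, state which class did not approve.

Not approved — the Series C shares did not give the required vote.

Series A: 4/5 of 2433773 = 1947018.40, rounded up to 1947019; 1,947,019 required, 1,947,019 in favor — approved.
Series B: 2/3 of 7534289 = 5022859.33, rounded up to 5022860; 5,022,860 required, 5,023,974 in favor — approved.
Series C: 3/5 of 16428804 = 9857282.40, rounded up to 9857283; 9,857,283 required, 9,853,538 in favor — not approved.
Series D: 3/4 of 2778754 = 2084065.50, rounded up to 2084066; 2,084,066 required, 2,084,234 in favor — approved.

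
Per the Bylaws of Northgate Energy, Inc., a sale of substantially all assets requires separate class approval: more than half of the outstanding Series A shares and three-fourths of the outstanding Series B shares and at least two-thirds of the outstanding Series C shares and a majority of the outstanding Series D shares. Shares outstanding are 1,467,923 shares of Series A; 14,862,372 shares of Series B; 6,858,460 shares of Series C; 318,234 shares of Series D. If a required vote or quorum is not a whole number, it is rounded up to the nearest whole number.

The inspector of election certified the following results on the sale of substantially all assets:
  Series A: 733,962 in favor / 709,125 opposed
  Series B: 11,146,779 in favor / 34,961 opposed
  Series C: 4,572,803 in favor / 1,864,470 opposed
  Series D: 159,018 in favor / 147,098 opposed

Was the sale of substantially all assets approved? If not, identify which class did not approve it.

Not approved — the Series D shares did not give the required vote.

Series A: a majority of 1467923 is 733962; 733,962 required, 733,962 in favor — approved.
Series B: 3/4 of 14862372 = 11146779; 11,146,779 required, 11,146,779 in favor — approved.
Series C: 2/3 of 6858460 = 4572306.67, rounded up to 4572307; 4,572,307 required, 4,572,803 in favor — approved.
Series D: a majority of 318234 is 159118; 159,118 required, 159,018 in favor — not approved.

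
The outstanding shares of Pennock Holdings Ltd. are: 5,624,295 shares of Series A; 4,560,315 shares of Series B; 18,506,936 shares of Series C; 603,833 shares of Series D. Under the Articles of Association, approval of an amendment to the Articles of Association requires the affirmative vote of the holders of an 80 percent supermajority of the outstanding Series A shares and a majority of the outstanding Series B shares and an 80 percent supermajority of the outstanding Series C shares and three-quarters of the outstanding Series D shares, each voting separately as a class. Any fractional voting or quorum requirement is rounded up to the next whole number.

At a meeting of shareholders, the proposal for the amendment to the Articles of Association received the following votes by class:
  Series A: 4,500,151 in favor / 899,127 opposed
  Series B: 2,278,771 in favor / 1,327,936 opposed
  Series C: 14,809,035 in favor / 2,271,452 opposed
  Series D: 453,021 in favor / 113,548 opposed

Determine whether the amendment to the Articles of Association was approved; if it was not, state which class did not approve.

Series A: 4/5 of 5624295 = 4499436; 4,499,436 required, 4,500,151 in favor — approved.
Series B: a majority of 4560315 is 2280158; 2,280,158 required, 2,278,771 in favor — not approved.
Series C: 4/5 of 18506936 = 14805548.80, rounded up to 14805549; 14,805,549 required, 14,809,035 in favor — approved.
Series D: 3/4 of 603833 = 452874.75, rounded up to 452875; 452,875 required, 453,021 in favor — approved.

Not approved — the Series B shares did not give the required vote.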